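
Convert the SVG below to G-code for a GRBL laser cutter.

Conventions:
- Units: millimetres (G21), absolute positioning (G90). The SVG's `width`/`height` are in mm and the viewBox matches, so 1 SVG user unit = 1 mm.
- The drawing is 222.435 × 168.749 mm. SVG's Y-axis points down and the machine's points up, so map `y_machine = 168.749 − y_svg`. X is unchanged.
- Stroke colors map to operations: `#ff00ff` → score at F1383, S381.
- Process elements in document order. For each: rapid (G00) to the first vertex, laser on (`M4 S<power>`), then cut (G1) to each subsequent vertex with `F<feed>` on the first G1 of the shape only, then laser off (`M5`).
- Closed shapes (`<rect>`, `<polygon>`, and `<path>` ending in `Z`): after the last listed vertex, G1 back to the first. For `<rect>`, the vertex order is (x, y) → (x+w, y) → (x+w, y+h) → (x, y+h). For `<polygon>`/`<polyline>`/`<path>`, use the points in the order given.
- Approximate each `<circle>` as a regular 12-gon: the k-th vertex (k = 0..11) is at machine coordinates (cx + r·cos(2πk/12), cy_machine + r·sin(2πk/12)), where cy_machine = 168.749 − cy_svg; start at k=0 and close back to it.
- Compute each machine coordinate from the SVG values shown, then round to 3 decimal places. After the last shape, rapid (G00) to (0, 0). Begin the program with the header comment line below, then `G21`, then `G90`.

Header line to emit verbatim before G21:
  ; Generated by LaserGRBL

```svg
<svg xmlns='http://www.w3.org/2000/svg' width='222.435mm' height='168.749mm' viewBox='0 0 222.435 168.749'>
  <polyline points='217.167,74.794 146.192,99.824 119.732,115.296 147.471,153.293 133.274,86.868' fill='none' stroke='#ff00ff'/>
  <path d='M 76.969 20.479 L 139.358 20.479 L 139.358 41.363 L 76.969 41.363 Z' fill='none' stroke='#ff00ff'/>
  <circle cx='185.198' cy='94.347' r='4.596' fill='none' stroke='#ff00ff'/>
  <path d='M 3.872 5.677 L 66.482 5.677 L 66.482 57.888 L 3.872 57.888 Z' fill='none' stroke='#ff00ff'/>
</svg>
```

; Generated by LaserGRBL
G21
G90
G00 X217.167 Y93.955
M4 S381
G1 X146.192 Y68.925 F1383
G1 X119.732 Y53.453
G1 X147.471 Y15.456
G1 X133.274 Y81.881
M5
G00 X76.969 Y148.270
M4 S381
G1 X139.358 Y148.270 F1383
G1 X139.358 Y127.386
G1 X76.969 Y127.386
G1 X76.969 Y148.270
M5
G00 X189.794 Y74.402
M4 S381
G1 X189.178 Y76.700 F1383
G1 X187.496 Y78.382
G1 X185.198 Y78.998
G1 X182.900 Y78.382
G1 X181.218 Y76.700
G1 X180.602 Y74.402
G1 X181.218 Y72.104
G1 X182.900 Y70.422
G1 X185.198 Y69.806
G1 X187.496 Y70.422
G1 X189.178 Y72.104
G1 X189.794 Y74.402
M5
G00 X3.872 Y163.072
M4 S381
G1 X66.482 Y163.072 F1383
G1 X66.482 Y110.861
G1 X3.872 Y110.861
G1 X3.872 Y163.072
M5
G00 X0.000 Y0.000

1 u = 1 mm; y_m = 168.749 − y.

[1] `<polyline>` open polyline, #ff00ff→score S381 F1383: (217.167,93.955) → (146.192,68.925) → (119.732,53.453) → (147.471,15.456) → (133.274,81.881)

[2] `<path>` rectangle, #ff00ff→score S381 F1383: (76.969,148.270) → (139.358,148.270) → (139.358,127.386) → (76.969,127.386) → (76.969,148.270) (closed)

[3] `<circle>` circle, #ff00ff→score S381 F1383: (189.794,74.402) → (189.178,76.700) → (187.496,78.382) → (185.198,78.998) → (182.900,78.382) → (181.218,76.700) → (180.602,74.402) → (181.218,72.104) → (182.900,70.422) → (185.198,69.806) → (187.496,70.422) → (189.178,72.104) → (189.794,74.402) (closed)

[4] `<path>` rectangle, #ff00ff→score S381 F1383: (3.872,163.072) → (66.482,163.072) → (66.482,110.861) → (3.872,110.861) → (3.872,163.072) (closed)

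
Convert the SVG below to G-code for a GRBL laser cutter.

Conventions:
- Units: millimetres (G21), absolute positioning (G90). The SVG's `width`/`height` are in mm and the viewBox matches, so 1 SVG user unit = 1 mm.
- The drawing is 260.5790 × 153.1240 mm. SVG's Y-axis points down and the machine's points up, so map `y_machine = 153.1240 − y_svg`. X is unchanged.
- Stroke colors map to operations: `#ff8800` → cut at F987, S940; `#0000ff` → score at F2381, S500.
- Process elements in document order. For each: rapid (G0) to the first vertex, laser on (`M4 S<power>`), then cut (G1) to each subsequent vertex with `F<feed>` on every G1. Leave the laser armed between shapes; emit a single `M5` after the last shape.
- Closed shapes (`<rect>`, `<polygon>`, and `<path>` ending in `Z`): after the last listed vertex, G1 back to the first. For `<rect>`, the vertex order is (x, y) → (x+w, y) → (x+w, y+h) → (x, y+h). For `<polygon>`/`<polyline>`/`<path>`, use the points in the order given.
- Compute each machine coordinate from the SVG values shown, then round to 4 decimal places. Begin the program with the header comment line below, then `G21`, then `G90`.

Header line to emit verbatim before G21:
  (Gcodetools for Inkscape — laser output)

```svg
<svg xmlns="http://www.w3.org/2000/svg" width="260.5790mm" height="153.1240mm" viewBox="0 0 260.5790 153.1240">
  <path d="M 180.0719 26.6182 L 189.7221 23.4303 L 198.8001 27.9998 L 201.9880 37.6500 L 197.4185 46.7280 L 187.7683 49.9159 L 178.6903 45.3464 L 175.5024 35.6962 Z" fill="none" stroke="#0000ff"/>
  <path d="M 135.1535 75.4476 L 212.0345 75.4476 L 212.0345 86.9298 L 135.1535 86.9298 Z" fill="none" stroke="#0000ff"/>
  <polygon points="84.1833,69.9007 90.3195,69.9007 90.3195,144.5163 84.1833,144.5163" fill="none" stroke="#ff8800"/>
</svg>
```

Since the viewBox matches the mm dimensions, user units are millimetres directly. The only transform is the Y-flip y_m = 153.1240 − y_svg.

Shape 1 is a regular polygon drawn with `<path>`. Its stroke #0000ff means score at S500, F2381. After flipping Y the toolpath is (180.0719,126.5058) → (189.7221,129.6937) → (198.8001,125.1242) → (201.9880,115.4740) → (197.4185,106.3960) → (187.7683,103.2081) → (178.6903,107.7776) → (175.5024,117.4278) → (180.0719,126.5058), returning to the start.

Shape 2 is a rectangle drawn with `<path>`. Its stroke #0000ff means score at S500, F2381. After flipping Y the toolpath is (135.1535,77.6764) → (212.0345,77.6764) → (212.0345,66.1942) → (135.1535,66.1942) → (135.1535,77.6764), returning to the start.

Shape 3 is a rectangle drawn with `<polygon>`. Its stroke #ff8800 means cut at S940, F987. After flipping Y the toolpath is (84.1833,83.2233) → (90.3195,83.2233) → (90.3195,8.6077) → (84.1833,8.6077) → (84.1833,83.2233), returning to the start.

(Gcodetools for Inkscape — laser output)
G21
G90
G0 X180.0719 Y126.5058
M4 S500
G1 X189.7221 Y129.6937 F2381
G1 X198.8001 Y125.1242 F2381
G1 X201.9880 Y115.4740 F2381
G1 X197.4185 Y106.3960 F2381
G1 X187.7683 Y103.2081 F2381
G1 X178.6903 Y107.7776 F2381
G1 X175.5024 Y117.4278 F2381
G1 X180.0719 Y126.5058 F2381
G0 X135.1535 Y77.6764
M4 S500
G1 X212.0345 Y77.6764 F2381
G1 X212.0345 Y66.1942 F2381
G1 X135.1535 Y66.1942 F2381
G1 X135.1535 Y77.6764 F2381
G0 X84.1833 Y83.2233
M4 S940
G1 X90.3195 Y83.2233 F987
G1 X90.3195 Y8.6077 F987
G1 X84.1833 Y8.6077 F987
G1 X84.1833 Y83.2233 F987
M5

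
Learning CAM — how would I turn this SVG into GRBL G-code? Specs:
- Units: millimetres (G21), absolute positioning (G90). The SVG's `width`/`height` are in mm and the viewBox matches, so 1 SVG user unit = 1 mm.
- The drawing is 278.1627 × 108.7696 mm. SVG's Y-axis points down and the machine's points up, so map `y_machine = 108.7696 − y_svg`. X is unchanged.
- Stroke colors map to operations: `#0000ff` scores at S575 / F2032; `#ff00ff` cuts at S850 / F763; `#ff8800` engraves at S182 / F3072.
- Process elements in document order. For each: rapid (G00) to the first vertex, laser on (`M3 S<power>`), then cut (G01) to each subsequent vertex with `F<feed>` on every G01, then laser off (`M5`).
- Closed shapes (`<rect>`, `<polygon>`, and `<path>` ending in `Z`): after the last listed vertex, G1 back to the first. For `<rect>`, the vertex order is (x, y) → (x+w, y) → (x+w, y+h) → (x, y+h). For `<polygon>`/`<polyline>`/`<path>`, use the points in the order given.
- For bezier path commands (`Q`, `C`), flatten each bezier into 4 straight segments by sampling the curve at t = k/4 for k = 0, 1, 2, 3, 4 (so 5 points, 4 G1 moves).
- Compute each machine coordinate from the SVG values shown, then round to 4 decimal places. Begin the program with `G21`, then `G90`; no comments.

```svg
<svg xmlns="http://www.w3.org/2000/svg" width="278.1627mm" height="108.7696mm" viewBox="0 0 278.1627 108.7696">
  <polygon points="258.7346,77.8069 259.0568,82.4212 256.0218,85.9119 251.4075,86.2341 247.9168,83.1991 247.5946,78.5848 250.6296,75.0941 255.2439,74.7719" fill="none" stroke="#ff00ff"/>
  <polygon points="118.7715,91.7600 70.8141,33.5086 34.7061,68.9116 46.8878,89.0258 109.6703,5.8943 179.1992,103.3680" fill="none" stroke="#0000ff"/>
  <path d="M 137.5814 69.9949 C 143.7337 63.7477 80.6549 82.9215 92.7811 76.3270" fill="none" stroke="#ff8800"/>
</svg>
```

Since the viewBox matches the mm dimensions, user units are millimetres directly. The only transform is the Y-flip y_m = 108.7696 − y_svg.

Shape 1 is a regular polygon drawn with `<polygon>`. Its stroke #ff00ff means cut at S850, F763. After flipping Y the toolpath is (258.7346,30.9627) → (259.0568,26.3484) → (256.0218,22.8577) → (251.4075,22.5355) → (247.9168,25.5705) → (247.5946,30.1848) → (250.6296,33.6755) → (255.2439,33.9977) → (258.7346,30.9627), returning to the start.

Shape 2 is a closed polygon drawn with `<polygon>`. Its stroke #0000ff means score at S575, F2032. After flipping Y the toolpath is (118.7715,17.0096) → (70.8141,75.2610) → (34.7061,39.8580) → (46.8878,19.7438) → (109.6703,102.8753) → (179.1992,5.4016) → (118.7715,17.0096), returning to the start.

Shape 3 is a cubic bezier drawn with `<path>`. Its stroke #ff8800 means engrave at S182, F3072. After flipping Y the toolpath is (137.5814,38.7747) → (131.4716,39.4935) → (112.9410,35.4784) → (95.5306,31.5284) → (92.7811,32.4426).

G21
G90
G00 X258.7346 Y30.9627
M3 S850
G01 X259.0568 Y26.3484 F763
G01 X256.0218 Y22.8577 F763
G01 X251.4075 Y22.5355 F763
G01 X247.9168 Y25.5705 F763
G01 X247.5946 Y30.1848 F763
G01 X250.6296 Y33.6755 F763
G01 X255.2439 Y33.9977 F763
G01 X258.7346 Y30.9627 F763
M5
G00 X118.7715 Y17.0096
M3 S575
G01 X70.8141 Y75.2610 F2032
G01 X34.7061 Y39.8580 F2032
G01 X46.8878 Y19.7438 F2032
G01 X109.6703 Y102.8753 F2032
G01 X179.1992 Y5.4016 F2032
G01 X118.7715 Y17.0096 F2032
M5
G00 X137.5814 Y38.7747
M3 S182
G01 X131.4716 Y39.4935 F3072
G01 X112.9410 Y35.4784 F3072
G01 X95.5306 Y31.5284 F3072
G01 X92.7811 Y32.4426 F3072
M5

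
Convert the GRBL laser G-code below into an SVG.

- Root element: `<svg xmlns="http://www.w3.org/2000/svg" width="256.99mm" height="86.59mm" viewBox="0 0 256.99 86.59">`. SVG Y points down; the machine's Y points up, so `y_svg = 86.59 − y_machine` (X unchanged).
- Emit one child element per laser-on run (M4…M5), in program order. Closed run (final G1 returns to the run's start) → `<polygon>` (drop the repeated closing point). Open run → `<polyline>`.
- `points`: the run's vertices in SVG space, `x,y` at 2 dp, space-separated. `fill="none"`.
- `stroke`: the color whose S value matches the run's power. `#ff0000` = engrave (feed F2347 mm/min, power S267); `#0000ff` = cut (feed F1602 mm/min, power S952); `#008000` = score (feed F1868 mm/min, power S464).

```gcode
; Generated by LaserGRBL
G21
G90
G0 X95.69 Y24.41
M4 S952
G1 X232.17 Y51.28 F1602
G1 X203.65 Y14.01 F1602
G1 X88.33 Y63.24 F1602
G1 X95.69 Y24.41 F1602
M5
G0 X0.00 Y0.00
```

<svg xmlns="http://www.w3.org/2000/svg" width="256.99mm" height="86.59mm" viewBox="0 0 256.99 86.59">
  <polygon points="95.69,62.18 232.17,35.31 203.65,72.58 88.33,23.35" fill="none" stroke="#0000ff"/>
</svg>

Each laser-on run becomes one SVG element. Flip Y back into SVG space with y_svg = 86.59 − y_machine. Every run uses S952, so all elements get stroke `#0000ff` (cut).

Run 1: The run returns to its start, so emit a `<polygon>` with points (Y-flipped): 95.69,62.18 232.17,35.31 203.65,72.58 88.33,23.35.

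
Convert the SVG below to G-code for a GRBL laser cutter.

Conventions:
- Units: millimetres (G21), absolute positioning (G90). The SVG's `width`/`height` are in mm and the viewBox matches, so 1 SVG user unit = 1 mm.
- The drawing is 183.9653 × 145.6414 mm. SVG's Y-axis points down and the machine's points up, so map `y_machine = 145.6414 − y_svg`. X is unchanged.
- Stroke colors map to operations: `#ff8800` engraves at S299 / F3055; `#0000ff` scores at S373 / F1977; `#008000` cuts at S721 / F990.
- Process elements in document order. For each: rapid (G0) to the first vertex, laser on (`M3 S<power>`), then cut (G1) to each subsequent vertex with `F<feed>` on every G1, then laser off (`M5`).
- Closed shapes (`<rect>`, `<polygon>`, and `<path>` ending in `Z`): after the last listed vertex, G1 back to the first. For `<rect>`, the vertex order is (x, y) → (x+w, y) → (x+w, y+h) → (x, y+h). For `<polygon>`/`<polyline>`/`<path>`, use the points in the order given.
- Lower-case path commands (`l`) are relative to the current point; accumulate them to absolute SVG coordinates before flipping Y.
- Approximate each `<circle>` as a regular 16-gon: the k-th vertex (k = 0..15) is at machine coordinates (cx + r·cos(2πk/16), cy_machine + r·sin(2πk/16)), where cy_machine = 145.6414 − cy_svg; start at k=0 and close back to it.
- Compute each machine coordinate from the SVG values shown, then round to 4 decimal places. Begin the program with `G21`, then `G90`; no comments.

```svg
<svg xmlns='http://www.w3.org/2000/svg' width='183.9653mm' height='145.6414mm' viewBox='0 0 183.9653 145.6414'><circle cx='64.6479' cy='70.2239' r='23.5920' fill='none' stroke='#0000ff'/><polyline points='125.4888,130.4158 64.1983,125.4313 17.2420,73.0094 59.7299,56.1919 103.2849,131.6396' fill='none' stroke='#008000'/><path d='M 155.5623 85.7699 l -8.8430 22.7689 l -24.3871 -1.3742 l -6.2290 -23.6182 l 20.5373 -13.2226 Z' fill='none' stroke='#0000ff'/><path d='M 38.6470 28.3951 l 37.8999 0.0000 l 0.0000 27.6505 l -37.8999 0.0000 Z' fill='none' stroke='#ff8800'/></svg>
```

viewBox `0 0 183.9653 145.6414` with mm width/height → 1 unit = 1 mm. Flip: y_m = 145.6414 − y_svg.

**Shape 1** — `<circle>` circle, stroke `#0000ff` → score (S373, F1977). Machine vertices: (88.2399,75.4175) → (86.4441,84.4458) → (81.3300,92.0996) → (73.6762,97.2137) → (64.6479,99.0095) → (55.6196,97.2137) → (47.9658,92.0996) → (42.8517,84.4458) → (41.0559,75.4175) → (42.8517,66.3892) → (47.9658,58.7354) → (55.6196,53.6213) → (64.6479,51.8255) → (73.6762,53.6213) → (81.3300,58.7354) → (86.4441,66.3892) → (88.2399,75.4175). Closed: final G1 returns to the first vertex.

**Shape 2** — `<polyline>` open polyline, stroke `#008000` → cut (S721, F990). Machine vertices: (125.4888,15.2256) → (64.1983,20.2101) → (17.2420,72.6320) → (59.7299,89.4495) → (103.2849,14.0018). Open path.

**Shape 3** — `<path>` regular polygon, stroke `#0000ff` → score (S373, F1977). Machine vertices: (155.5623,59.8715) → (146.7193,37.1026) → (122.3322,38.4768) → (116.1032,62.0950) → (136.6405,75.3176) → (155.5623,59.8715). Closed: final G1 returns to the first vertex.

**Shape 4** — `<path>` rectangle, stroke `#ff8800` → engrave (S299, F3055). Machine vertices: (38.6470,117.2463) → (76.5469,117.2463) → (76.5469,89.5958) → (38.6470,89.5958) → (38.6470,117.2463). Closed: final G1 returns to the first vertex.

G21
G90
G0 X88.2399 Y75.4175
M3 S373
G1 X86.4441 Y84.4458 F1977
G1 X81.3300 Y92.0996 F1977
G1 X73.6762 Y97.2137 F1977
G1 X64.6479 Y99.0095 F1977
G1 X55.6196 Y97.2137 F1977
G1 X47.9658 Y92.0996 F1977
G1 X42.8517 Y84.4458 F1977
G1 X41.0559 Y75.4175 F1977
G1 X42.8517 Y66.3892 F1977
G1 X47.9658 Y58.7354 F1977
G1 X55.6196 Y53.6213 F1977
G1 X64.6479 Y51.8255 F1977
G1 X73.6762 Y53.6213 F1977
G1 X81.3300 Y58.7354 F1977
G1 X86.4441 Y66.3892 F1977
G1 X88.2399 Y75.4175 F1977
M5
G0 X125.4888 Y15.2256
M3 S721
G1 X64.1983 Y20.2101 F990
G1 X17.2420 Y72.6320 F990
G1 X59.7299 Y89.4495 F990
G1 X103.2849 Y14.0018 F990
M5
G0 X155.5623 Y59.8715
M3 S373
G1 X146.7193 Y37.1026 F1977
G1 X122.3322 Y38.4768 F1977
G1 X116.1032 Y62.0950 F1977
G1 X136.6405 Y75.3176 F1977
G1 X155.5623 Y59.8715 F1977
M5
G0 X38.6470 Y117.2463
M3 S299
G1 X76.5469 Y117.2463 F3055
G1 X76.5469 Y89.5958 F3055
G1 X38.6470 Y89.5958 F3055
G1 X38.6470 Y117.2463 F3055
M5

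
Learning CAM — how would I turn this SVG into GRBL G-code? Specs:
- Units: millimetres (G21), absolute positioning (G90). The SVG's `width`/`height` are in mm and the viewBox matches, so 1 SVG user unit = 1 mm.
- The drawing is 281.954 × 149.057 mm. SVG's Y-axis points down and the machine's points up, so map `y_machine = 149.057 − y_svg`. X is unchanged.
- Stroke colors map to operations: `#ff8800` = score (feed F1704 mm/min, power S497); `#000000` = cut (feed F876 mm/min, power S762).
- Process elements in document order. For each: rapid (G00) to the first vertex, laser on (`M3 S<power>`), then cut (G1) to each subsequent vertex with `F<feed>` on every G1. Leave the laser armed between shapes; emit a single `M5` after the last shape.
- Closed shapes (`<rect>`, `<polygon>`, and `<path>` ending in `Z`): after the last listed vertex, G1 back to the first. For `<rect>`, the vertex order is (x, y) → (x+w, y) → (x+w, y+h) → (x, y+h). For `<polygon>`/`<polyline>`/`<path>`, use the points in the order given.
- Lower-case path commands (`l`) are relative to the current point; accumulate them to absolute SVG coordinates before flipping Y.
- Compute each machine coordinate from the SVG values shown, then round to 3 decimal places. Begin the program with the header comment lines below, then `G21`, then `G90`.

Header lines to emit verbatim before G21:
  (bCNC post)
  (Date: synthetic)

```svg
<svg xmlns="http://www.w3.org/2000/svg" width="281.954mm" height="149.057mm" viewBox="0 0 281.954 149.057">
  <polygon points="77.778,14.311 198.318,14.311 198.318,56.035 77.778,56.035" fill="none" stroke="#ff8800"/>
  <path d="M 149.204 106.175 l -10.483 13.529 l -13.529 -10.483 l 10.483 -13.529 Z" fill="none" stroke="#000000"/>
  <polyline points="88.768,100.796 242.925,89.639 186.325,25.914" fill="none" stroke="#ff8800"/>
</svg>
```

(bCNC post)
(Date: synthetic)
G21
G90
G00 X77.778 Y134.746
M3 S497
G1 X198.318 Y134.746 F1704
G1 X198.318 Y93.022 F1704
G1 X77.778 Y93.022 F1704
G1 X77.778 Y134.746 F1704
G00 X149.204 Y42.882
M3 S762
G1 X138.721 Y29.353 F876
G1 X125.192 Y39.836 F876
G1 X135.675 Y53.365 F876
G1 X149.204 Y42.882 F876
G00 X88.768 Y48.261
M3 S497
G1 X242.925 Y59.418 F1704
G1 X186.325 Y123.143 F1704
M5

Since the viewBox matches the mm dimensions, user units are millimetres directly. The only transform is the Y-flip y_m = 149.057 − y_svg.

Shape 1 is a rectangle drawn with `<polygon>`. Its stroke #ff8800 means score at S497, F1704. After flipping Y the toolpath is (77.778,134.746) → (198.318,134.746) → (198.318,93.022) → (77.778,93.022) → (77.778,134.746), returning to the start.

Shape 2 is a regular polygon drawn with `<path>`. Its stroke #000000 means cut at S762, F876. After flipping Y the toolpath is (149.204,42.882) → (138.721,29.353) → (125.192,39.836) → (135.675,53.365) → (149.204,42.882), returning to the start.

Shape 3 is a open polyline drawn with `<polyline>`. Its stroke #ff8800 means score at S497, F1704. After flipping Y the toolpath is (88.768,48.261) → (242.925,59.418) → (186.325,123.143).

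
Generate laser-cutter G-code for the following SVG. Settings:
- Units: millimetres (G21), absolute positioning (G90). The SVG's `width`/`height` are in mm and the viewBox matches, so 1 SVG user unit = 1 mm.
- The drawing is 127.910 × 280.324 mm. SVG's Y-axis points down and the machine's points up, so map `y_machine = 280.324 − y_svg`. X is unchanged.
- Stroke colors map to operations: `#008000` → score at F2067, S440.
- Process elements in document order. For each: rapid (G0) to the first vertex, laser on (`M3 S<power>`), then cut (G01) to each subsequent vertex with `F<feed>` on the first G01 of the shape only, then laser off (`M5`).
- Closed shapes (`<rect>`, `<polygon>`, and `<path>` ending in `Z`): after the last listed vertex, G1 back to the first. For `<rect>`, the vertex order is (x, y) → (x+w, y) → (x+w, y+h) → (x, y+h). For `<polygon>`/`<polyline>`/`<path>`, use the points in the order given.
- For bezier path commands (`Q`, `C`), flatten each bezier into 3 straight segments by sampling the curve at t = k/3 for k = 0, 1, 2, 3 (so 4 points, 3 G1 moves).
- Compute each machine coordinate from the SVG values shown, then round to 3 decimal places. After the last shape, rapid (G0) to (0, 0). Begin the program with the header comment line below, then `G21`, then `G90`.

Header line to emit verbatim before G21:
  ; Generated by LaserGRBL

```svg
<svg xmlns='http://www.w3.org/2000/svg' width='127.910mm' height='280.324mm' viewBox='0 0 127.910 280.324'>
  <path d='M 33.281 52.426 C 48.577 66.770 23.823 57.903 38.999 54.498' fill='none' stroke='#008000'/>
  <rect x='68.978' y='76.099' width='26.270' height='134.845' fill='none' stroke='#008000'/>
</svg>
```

Since the viewBox matches the mm dimensions, user units are millimetres directly. The only transform is the Y-flip y_m = 280.324 − y_svg.

Shape 1 is a cubic bezier drawn with `<path>`. Its stroke #008000 means score at S440, F2067. After flipping Y the toolpath is (33.281,227.898) → (38.189,220.229) → (34.171,221.662) → (38.999,225.826).

Shape 2 is a rectangle drawn with `<rect>`. Its stroke #008000 means score at S440, F2067. After flipping Y the toolpath is (68.978,204.225) → (95.248,204.225) → (95.248,69.380) → (68.978,69.380) → (68.978,204.225), returning to the start.

; Generated by LaserGRBL
G21
G90
G0 X33.281 Y227.898
M3 S440
G01 X38.189 Y220.229 F2067
G01 X34.171 Y221.662
G01 X38.999 Y225.826
M5
G0 X68.978 Y204.225
M3 S440
G01 X95.248 Y204.225 F2067
G01 X95.248 Y69.380
G01 X68.978 Y69.380
G01 X68.978 Y204.225
M5
G0 X0.000 Y0.000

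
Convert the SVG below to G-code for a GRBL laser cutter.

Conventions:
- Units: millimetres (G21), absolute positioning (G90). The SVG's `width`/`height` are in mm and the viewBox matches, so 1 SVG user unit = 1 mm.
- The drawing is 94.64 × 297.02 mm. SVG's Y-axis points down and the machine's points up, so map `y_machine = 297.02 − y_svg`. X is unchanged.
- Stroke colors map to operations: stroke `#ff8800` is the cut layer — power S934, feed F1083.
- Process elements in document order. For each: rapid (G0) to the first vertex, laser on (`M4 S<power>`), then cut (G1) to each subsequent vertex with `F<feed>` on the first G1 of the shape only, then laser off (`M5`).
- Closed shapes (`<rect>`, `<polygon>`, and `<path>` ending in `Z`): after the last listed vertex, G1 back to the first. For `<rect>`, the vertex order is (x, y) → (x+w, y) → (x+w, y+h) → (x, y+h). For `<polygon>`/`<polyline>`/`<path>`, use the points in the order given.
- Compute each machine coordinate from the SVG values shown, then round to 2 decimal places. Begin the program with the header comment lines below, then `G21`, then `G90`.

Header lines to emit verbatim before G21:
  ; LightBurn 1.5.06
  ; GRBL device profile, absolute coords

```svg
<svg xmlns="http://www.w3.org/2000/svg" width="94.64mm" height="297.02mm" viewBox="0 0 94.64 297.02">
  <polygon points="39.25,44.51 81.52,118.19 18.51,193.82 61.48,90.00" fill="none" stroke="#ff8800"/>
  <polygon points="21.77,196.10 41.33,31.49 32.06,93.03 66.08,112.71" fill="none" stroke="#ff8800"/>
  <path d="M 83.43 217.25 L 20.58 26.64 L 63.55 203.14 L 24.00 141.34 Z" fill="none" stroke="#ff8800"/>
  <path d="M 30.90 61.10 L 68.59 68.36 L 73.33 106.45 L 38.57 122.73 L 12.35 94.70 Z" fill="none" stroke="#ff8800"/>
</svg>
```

; LightBurn 1.5.06
; GRBL device profile, absolute coords
G21
G90
G0 X39.25 Y252.51
M4 S934
G1 X81.52 Y178.83 F1083
G1 X18.51 Y103.20
G1 X61.48 Y207.02
G1 X39.25 Y252.51
M5
G0 X21.77 Y100.92
M4 S934
G1 X41.33 Y265.53 F1083
G1 X32.06 Y203.99
G1 X66.08 Y184.31
G1 X21.77 Y100.92
M5
G0 X83.43 Y79.77
M4 S934
G1 X20.58 Y270.38 F1083
G1 X63.55 Y93.88
G1 X24.00 Y155.68
G1 X83.43 Y79.77
M5
G0 X30.90 Y235.92
M4 S934
G1 X68.59 Y228.66 F1083
G1 X73.33 Y190.57
G1 X38.57 Y174.29
G1 X12.35 Y202.32
G1 X30.90 Y235.92
M5

Since the viewBox matches the mm dimensions, user units are millimetres directly. The only transform is the Y-flip y_m = 297.02 − y_svg.

Shape 1 is a closed polygon drawn with `<polygon>`. Its stroke #ff8800 means cut at S934, F1083. After flipping Y the toolpath is (39.25,252.51) → (81.52,178.83) → (18.51,103.20) → (61.48,207.02) → (39.25,252.51), returning to the start.

Shape 2 is a closed polygon drawn with `<polygon>`. Its stroke #ff8800 means cut at S934, F1083. After flipping Y the toolpath is (21.77,100.92) → (41.33,265.53) → (32.06,203.99) → (66.08,184.31) → (21.77,100.92), returning to the start.

Shape 3 is a closed polygon drawn with `<path>`. Its stroke #ff8800 means cut at S934, F1083. After flipping Y the toolpath is (83.43,79.77) → (20.58,270.38) → (63.55,93.88) → (24.00,155.68) → (83.43,79.77), returning to the start.

Shape 4 is a regular polygon drawn with `<path>`. Its stroke #ff8800 means cut at S934, F1083. After flipping Y the toolpath is (30.90,235.92) → (68.59,228.66) → (73.33,190.57) → (38.57,174.29) → (12.35,202.32) → (30.90,235.92), returning to the start.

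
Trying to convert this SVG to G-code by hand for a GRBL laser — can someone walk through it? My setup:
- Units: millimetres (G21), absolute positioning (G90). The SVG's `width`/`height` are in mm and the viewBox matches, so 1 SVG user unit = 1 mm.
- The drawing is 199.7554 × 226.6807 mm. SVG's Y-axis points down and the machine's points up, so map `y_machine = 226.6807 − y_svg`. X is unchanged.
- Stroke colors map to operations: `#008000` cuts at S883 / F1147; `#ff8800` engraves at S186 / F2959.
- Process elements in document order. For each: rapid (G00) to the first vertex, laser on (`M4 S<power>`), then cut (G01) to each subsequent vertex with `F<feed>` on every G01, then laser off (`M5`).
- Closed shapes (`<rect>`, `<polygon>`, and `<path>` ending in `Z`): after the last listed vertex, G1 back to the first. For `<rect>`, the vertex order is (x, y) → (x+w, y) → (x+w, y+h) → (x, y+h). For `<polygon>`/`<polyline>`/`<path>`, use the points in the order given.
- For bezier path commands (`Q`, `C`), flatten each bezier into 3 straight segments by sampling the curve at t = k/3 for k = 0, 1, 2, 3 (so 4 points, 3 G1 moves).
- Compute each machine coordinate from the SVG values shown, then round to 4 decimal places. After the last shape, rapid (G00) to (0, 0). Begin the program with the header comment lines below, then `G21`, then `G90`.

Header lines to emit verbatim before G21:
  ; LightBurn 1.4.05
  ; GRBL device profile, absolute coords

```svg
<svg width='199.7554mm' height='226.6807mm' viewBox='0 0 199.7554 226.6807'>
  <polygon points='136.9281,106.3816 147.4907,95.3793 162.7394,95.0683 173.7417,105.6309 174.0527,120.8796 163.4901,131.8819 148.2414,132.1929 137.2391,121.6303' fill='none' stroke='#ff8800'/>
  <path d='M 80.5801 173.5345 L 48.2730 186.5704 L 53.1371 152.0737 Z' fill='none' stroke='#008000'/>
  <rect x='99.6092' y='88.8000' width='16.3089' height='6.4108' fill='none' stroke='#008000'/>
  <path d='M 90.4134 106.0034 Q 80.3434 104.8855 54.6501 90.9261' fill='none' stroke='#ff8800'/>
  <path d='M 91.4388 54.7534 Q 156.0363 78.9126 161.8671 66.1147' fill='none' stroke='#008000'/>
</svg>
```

1 u = 1 mm; y_m = 226.6807 − y.

[1] `<polygon>` regular polygon, #ff8800→engrave S186 F2959: (136.9281,120.2991) → (147.4907,131.3014) → (162.7394,131.6124) → (173.7417,121.0498) → (174.0527,105.8011) → (163.4901,94.7988) → (148.2414,94.4878) → (137.2391,105.0504) → (136.9281,120.2991) (closed)

[2] `<path>` regular polygon, #008000→cut S883 F1147: (80.5801,53.1462) → (48.2730,40.1103) → (53.1371,74.6070) → (80.5801,53.1462) (closed)

[3] `<rect>` rectangle, #008000→cut S883 F1147: (99.6092,137.8807) → (115.9181,137.8807) → (115.9181,131.4699) → (99.6092,131.4699) → (99.6092,137.8807) (closed)

[4] `<path>` quadratic bezier, #ff8800→engrave S186 F2959: (90.4134,120.6773) → (81.9641,122.8494) → (70.0430,127.8752) → (54.6501,135.7546)

[5] `<path>` quadratic bezier, #008000→cut S883 F1147: (91.4388,171.9273) → (127.9742,159.9275) → (151.4503,156.1404) → (161.8671,160.5660)

; LightBurn 1.4.05
; GRBL device profile, absolute coords
G21
G90
G00 X136.9281 Y120.2991
M4 S186
G01 X147.4907 Y131.3014 F2959
G01 X162.7394 Y131.6124 F2959
G01 X173.7417 Y121.0498 F2959
G01 X174.0527 Y105.8011 F2959
G01 X163.4901 Y94.7988 F2959
G01 X148.2414 Y94.4878 F2959
G01 X137.2391 Y105.0504 F2959
G01 X136.9281 Y120.2991 F2959
M5
G00 X80.5801 Y53.1462
M4 S883
G01 X48.2730 Y40.1103 F1147
G01 X53.1371 Y74.6070 F1147
G01 X80.5801 Y53.1462 F1147
M5
G00 X99.6092 Y137.8807
M4 S883
G01 X115.9181 Y137.8807 F1147
G01 X115.9181 Y131.4699 F1147
G01 X99.6092 Y131.4699 F1147
G01 X99.6092 Y137.8807 F1147
M5
G00 X90.4134 Y120.6773
M4 S186
G01 X81.9641 Y122.8494 F2959
G01 X70.0430 Y127.8752 F2959
G01 X54.6501 Y135.7546 F2959
M5
G00 X91.4388 Y171.9273
M4 S883
G01 X127.9742 Y159.9275 F1147
G01 X151.4503 Y156.1404 F1147
G01 X161.8671 Y160.5660 F1147
M5
G00 X0.0000 Y0.0000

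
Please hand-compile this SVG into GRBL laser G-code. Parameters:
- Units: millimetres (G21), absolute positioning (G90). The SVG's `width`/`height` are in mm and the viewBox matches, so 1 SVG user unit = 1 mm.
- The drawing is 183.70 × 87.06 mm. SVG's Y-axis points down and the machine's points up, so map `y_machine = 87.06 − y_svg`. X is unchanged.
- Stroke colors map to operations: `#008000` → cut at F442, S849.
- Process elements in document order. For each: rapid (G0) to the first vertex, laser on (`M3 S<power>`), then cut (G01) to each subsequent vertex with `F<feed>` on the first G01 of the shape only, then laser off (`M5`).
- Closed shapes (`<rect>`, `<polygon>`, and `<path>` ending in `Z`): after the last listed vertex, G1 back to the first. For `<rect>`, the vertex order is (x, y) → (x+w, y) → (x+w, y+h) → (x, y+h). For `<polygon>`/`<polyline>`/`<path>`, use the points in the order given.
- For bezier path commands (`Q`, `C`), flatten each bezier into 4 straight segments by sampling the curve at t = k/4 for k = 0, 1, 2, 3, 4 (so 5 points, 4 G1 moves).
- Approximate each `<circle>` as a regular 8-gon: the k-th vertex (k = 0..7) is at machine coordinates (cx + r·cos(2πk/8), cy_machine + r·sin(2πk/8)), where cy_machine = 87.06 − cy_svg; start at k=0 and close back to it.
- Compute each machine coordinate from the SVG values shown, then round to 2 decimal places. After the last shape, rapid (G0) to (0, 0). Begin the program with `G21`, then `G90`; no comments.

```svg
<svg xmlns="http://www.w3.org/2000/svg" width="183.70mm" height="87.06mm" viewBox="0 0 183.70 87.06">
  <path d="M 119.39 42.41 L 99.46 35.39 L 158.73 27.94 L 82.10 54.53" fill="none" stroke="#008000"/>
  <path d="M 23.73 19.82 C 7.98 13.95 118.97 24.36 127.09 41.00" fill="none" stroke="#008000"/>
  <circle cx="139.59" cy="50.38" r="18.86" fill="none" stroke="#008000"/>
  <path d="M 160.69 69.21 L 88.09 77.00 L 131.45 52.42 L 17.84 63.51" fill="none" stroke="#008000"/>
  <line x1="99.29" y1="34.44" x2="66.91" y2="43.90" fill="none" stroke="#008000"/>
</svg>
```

G21
G90
G0 X119.39 Y44.65
M3 S849
G01 X99.46 Y51.67 F442
G01 X158.73 Y59.12
G01 X82.10 Y32.53
M5
G0 X23.73 Y67.24
M3 S849
G01 X32.09 Y68.75 F442
G01 X66.46 Y65.09
G01 X105.30 Y57.21
G01 X127.09 Y46.06
M5
G0 X158.45 Y36.68
M3 S849
G01 X152.93 Y50.02 F442
G01 X139.59 Y55.54
G01 X126.25 Y50.02
G01 X120.73 Y36.68
G01 X126.25 Y23.34
G01 X139.59 Y17.82
G01 X152.93 Y23.34
G01 X158.45 Y36.68
M5
G0 X160.69 Y17.85
M3 S849
G01 X88.09 Y10.06 F442
G01 X131.45 Y34.64
G01 X17.84 Y23.55
M5
G0 X99.29 Y52.62
M3 S849
G01 X66.91 Y43.16 F442
M5
G0 X0.00 Y0.00

viewBox `0 0 183.70 87.06` with mm width/height → 1 unit = 1 mm. Flip: y_m = 87.06 − y_svg.

**Shape 1** — `<path>` open polyline, stroke `#008000` → cut (S849, F442). Machine vertices: (119.39,44.65) → (99.46,51.67) → (158.73,59.12) → (82.10,32.53). Open path.

**Shape 2** — `<path>` cubic bezier, stroke `#008000` → cut (S849, F442). Control points (SVG): P0=(23.73,19.82), P1=(7.98,13.95), P2=(118.97,24.36), P3=(127.09,41.00); sampled at t=k/4. Machine vertices: (23.73,67.24) → (32.09,68.75) → (66.46,65.09) → (105.30,57.21) → (127.09,46.06). Open path.

**Shape 3** — `<circle>` circle, stroke `#008000` → cut (S849, F442). Machine vertices: (158.45,36.68) → (152.93,50.02) → (139.59,55.54) → (126.25,50.02) → (120.73,36.68) → (126.25,23.34) → (139.59,17.82) → (152.93,23.34) → (158.45,36.68). Closed: final G1 returns to the first vertex.

**Shape 4** — `<path>` open polyline, stroke `#008000` → cut (S849, F442). Machine vertices: (160.69,17.85) → (88.09,10.06) → (131.45,34.64) → (17.84,23.55). Open path.

**Shape 5** — `<line>` line segment, stroke `#008000` → cut (S849, F442). Machine vertices: (99.29,52.62) → (66.91,43.16). Open path.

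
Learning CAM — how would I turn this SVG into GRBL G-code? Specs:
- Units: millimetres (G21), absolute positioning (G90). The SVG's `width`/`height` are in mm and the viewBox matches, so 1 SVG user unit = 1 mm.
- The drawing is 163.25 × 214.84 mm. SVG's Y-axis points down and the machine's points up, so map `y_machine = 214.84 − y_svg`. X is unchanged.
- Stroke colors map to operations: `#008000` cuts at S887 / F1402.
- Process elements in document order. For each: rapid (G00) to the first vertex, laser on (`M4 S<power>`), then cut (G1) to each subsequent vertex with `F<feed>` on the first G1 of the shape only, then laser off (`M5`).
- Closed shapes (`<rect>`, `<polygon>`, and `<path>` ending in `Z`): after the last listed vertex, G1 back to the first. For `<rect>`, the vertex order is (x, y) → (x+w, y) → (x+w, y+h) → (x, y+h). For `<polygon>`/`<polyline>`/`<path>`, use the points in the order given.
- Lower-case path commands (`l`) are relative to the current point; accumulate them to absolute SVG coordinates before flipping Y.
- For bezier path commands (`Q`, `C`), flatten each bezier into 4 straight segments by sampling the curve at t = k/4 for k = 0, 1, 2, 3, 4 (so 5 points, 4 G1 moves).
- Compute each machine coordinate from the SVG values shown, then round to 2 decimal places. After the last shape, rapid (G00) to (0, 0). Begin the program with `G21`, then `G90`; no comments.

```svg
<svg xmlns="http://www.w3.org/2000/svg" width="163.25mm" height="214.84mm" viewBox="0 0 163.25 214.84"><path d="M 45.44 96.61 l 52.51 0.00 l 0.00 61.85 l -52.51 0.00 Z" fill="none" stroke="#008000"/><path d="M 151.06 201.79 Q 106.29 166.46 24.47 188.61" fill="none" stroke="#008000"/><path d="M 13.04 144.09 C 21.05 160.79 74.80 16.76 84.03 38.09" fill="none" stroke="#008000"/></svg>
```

Since the viewBox matches the mm dimensions, user units are millimetres directly. The only transform is the Y-flip y_m = 214.84 − y_svg.

Shape 1 is a rectangle drawn with `<path>`. Its stroke #008000 means cut at S887, F1402. After flipping Y the toolpath is (45.44,118.23) → (97.95,118.23) → (97.95,56.38) → (45.44,56.38) → (45.44,118.23), returning to the start.

Shape 2 is a quadratic bezier drawn with `<path>`. Its stroke #008000 means cut at S887, F1402. After flipping Y the toolpath is (151.06,13.05) → (126.36,27.12) → (97.03,34.01) → (63.06,33.71) → (24.47,26.23).

Shape 3 is a cubic bezier drawn with `<path>`. Its stroke #008000 means cut at S887, F1402. After flipping Y the toolpath is (13.04,70.75) → (26.21,83.27) → (48.08,125.49) → (70.17,166.84) → (84.03,176.75).

G21
G90
G00 X45.44 Y118.23
M4 S887
G1 X97.95 Y118.23 F1402
G1 X97.95 Y56.38
G1 X45.44 Y56.38
G1 X45.44 Y118.23
M5
G00 X151.06 Y13.05
M4 S887
G1 X126.36 Y27.12 F1402
G1 X97.03 Y34.01
G1 X63.06 Y33.71
G1 X24.47 Y26.23
M5
G00 X13.04 Y70.75
M4 S887
G1 X26.21 Y83.27 F1402
G1 X48.08 Y125.49
G1 X70.17 Y166.84
G1 X84.03 Y176.75
M5
G00 X0.00 Y0.00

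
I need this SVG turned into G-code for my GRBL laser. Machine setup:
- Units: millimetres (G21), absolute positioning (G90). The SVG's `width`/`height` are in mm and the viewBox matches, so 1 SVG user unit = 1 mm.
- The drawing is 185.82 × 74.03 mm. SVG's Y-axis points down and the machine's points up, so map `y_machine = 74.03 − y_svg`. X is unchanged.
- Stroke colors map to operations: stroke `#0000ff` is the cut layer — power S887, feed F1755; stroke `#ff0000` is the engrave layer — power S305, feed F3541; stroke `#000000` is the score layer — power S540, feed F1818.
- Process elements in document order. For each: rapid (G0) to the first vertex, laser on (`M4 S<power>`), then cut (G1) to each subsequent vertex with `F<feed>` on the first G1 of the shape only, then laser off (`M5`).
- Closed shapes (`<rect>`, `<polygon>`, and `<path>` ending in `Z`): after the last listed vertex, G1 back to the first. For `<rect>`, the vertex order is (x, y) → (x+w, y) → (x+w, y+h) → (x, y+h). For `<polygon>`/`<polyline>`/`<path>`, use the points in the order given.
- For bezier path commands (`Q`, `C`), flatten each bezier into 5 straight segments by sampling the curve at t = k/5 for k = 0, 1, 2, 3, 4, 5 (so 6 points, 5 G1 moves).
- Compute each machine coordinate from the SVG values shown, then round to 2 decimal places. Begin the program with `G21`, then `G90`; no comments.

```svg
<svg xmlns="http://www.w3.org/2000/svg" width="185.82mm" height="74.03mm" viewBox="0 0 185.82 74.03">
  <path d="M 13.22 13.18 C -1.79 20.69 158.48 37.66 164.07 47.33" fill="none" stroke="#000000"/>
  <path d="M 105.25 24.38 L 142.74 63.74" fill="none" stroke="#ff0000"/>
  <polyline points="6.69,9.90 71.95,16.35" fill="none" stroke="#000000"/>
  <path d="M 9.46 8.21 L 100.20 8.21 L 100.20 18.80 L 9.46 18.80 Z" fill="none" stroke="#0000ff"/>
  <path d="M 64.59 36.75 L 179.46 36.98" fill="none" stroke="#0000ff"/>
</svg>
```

G21
G90
G0 X13.22 Y60.85
M4 S540
G1 X22.61 Y55.34 F1818
G1 X58.22 Y48.37
G1 X104.23 Y40.74
G1 X144.79 Y33.24
G1 X164.07 Y26.70
M5
G0 X105.25 Y49.65
M4 S305
G1 X142.74 Y10.29 F3541
M5
G0 X6.69 Y64.13
M4 S540
G1 X71.95 Y57.68 F1818
M5
G0 X9.46 Y65.82
M4 S887
G1 X100.20 Y65.82 F1755
G1 X100.20 Y55.23
G1 X9.46 Y55.23
G1 X9.46 Y65.82
M5
G0 X64.59 Y37.28
M4 S887
G1 X179.46 Y37.05 F1755
M5

1 u = 1 mm; y_m = 74.03 − y.

[1] `<path>` cubic bezier, #000000→score S540 F1818: (13.22,60.85) → (22.61,55.34) → (58.22,48.37) → (104.23,40.74) → (144.79,33.24) → (164.07,26.70)

[2] `<path>` line segment, #ff0000→engrave S305 F3541: (105.25,49.65) → (142.74,10.29)

[3] `<polyline>` line segment, #000000→score S540 F1818: (6.69,64.13) → (71.95,57.68)

[4] `<path>` rectangle, #0000ff→cut S887 F1755: (9.46,65.82) → (100.20,65.82) → (100.20,55.23) → (9.46,55.23) → (9.46,65.82) (closed)

[5] `<path>` line segment, #0000ff→cut S887 F1755: (64.59,37.28) → (179.46,37.05)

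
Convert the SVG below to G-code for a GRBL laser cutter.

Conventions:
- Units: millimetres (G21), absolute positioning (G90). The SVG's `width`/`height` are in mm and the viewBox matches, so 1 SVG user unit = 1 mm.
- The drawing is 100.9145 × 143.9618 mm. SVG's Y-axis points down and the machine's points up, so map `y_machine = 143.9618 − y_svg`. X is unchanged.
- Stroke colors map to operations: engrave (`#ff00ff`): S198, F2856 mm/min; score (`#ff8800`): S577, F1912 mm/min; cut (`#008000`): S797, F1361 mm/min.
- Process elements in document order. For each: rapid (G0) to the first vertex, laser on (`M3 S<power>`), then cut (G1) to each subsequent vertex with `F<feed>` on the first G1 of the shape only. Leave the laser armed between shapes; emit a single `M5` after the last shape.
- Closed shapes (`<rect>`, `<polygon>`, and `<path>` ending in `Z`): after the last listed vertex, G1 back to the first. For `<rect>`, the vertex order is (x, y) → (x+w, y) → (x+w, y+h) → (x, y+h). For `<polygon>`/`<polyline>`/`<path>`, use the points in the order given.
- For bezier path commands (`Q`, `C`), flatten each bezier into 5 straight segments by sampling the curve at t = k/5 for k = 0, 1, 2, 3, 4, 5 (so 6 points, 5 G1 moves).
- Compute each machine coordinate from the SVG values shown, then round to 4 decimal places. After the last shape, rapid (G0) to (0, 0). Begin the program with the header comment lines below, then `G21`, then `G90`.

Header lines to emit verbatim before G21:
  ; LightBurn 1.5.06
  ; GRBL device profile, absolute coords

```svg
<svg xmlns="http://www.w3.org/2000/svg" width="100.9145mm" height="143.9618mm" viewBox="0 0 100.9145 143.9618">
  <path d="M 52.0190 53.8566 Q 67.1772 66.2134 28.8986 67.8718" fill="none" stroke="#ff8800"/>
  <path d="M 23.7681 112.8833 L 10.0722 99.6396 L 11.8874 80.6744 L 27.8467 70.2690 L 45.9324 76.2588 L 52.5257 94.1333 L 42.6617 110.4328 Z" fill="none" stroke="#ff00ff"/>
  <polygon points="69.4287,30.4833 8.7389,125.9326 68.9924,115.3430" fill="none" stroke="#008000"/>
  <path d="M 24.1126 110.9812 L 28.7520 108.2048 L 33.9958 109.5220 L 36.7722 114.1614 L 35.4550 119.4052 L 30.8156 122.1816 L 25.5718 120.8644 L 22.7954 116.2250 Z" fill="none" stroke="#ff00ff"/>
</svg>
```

Since the viewBox matches the mm dimensions, user units are millimetres directly. The only transform is the Y-flip y_m = 143.9618 − y_svg.

Shape 1 is a quadratic bezier drawn with `<path>`. Its stroke #ff8800 means score at S577, F1912. After flipping Y the toolpath is (52.0190,90.1052) → (55.9448,85.5904) → (55.5957,81.9315) → (50.9716,79.1285) → (42.0726,77.1813) → (28.8986,76.0900).

Shape 2 is a regular polygon drawn with `<path>`. Its stroke #ff00ff means engrave at S198, F2856. After flipping Y the toolpath is (23.7681,31.0785) → (10.0722,44.3222) → (11.8874,63.2874) → (27.8467,73.6928) → (45.9324,67.7030) → (52.5257,49.8285) → (42.6617,33.5290) → (23.7681,31.0785), returning to the start.

Shape 3 is a closed polygon drawn with `<polygon>`. Its stroke #008000 means cut at S797, F1361. After flipping Y the toolpath is (69.4287,113.4785) → (8.7389,18.0292) → (68.9924,28.6188) → (69.4287,113.4785), returning to the start.

Shape 4 is a regular polygon drawn with `<path>`. Its stroke #ff00ff means engrave at S198, F2856. After flipping Y the toolpath is (24.1126,32.9806) → (28.7520,35.7570) → (33.9958,34.4398) → (36.7722,29.8004) → (35.4550,24.5566) → (30.8156,21.7802) → (25.5718,23.0974) → (22.7954,27.7368) → (24.1126,32.9806), returning to the start.

; LightBurn 1.5.06
; GRBL device profile, absolute coords
G21
G90
G0 X52.0190 Y90.1052
M3 S577
G1 X55.9448 Y85.5904 F1912
G1 X55.5957 Y81.9315
G1 X50.9716 Y79.1285
G1 X42.0726 Y77.1813
G1 X28.8986 Y76.0900
G0 X23.7681 Y31.0785
M3 S198
G1 X10.0722 Y44.3222 F2856
G1 X11.8874 Y63.2874
G1 X27.8467 Y73.6928
G1 X45.9324 Y67.7030
G1 X52.5257 Y49.8285
G1 X42.6617 Y33.5290
G1 X23.7681 Y31.0785
G0 X69.4287 Y113.4785
M3 S797
G1 X8.7389 Y18.0292 F1361
G1 X68.9924 Y28.6188
G1 X69.4287 Y113.4785
G0 X24.1126 Y32.9806
M3 S198
G1 X28.7520 Y35.7570 F2856
G1 X33.9958 Y34.4398
G1 X36.7722 Y29.8004
G1 X35.4550 Y24.5566
G1 X30.8156 Y21.7802
G1 X25.5718 Y23.0974
G1 X22.7954 Y27.7368
G1 X24.1126 Y32.9806
M5
G0 X0.0000 Y0.0000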